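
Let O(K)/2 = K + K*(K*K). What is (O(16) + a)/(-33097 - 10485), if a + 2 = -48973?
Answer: 40751/43582 ≈ 0.93504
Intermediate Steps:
a = -48975 (a = -2 - 48973 = -48975)
O(K) = 2*K + 2*K³ (O(K) = 2*(K + K*(K*K)) = 2*(K + K*K²) = 2*(K + K³) = 2*K + 2*K³)
(O(16) + a)/(-33097 - 10485) = (2*16*(1 + 16²) - 48975)/(-33097 - 10485) = (2*16*(1 + 256) - 48975)/(-43582) = (2*16*257 - 48975)*(-1/43582) = (8224 - 48975)*(-1/43582) = -40751*(-1/43582) = 40751/43582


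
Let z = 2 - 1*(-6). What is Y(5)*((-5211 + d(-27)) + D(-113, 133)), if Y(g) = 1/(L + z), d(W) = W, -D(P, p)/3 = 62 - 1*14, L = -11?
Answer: 1794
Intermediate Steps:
D(P, p) = -144 (D(P, p) = -3*(62 - 1*14) = -3*(62 - 14) = -3*48 = -144)
z = 8 (z = 2 + 6 = 8)
Y(g) = -⅓ (Y(g) = 1/(-11 + 8) = 1/(-3) = -⅓)
Y(5)*((-5211 + d(-27)) + D(-113, 133)) = -((-5211 - 27) - 144)/3 = -(-5238 - 144)/3 = -⅓*(-5382) = 1794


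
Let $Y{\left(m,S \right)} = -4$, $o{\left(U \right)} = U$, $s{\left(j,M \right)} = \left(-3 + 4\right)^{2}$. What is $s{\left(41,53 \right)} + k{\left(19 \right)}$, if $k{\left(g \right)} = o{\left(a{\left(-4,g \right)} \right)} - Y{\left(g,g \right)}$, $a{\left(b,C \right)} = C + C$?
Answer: $43$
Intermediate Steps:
$s{\left(j,M \right)} = 1$ ($s{\left(j,M \right)} = 1^{2} = 1$)
$a{\left(b,C \right)} = 2 C$
$k{\left(g \right)} = 4 + 2 g$ ($k{\left(g \right)} = 2 g - -4 = 2 g + 4 = 4 + 2 g$)
$s{\left(41,53 \right)} + k{\left(19 \right)} = 1 + \left(4 + 2 \cdot 19\right) = 1 + \left(4 + 38\right) = 1 + 42 = 43$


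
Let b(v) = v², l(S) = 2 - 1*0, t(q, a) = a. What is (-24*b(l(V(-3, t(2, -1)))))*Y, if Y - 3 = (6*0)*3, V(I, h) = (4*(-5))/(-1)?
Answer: -288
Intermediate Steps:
V(I, h) = 20 (V(I, h) = -20*(-1) = 20)
l(S) = 2 (l(S) = 2 + 0 = 2)
Y = 3 (Y = 3 + (6*0)*3 = 3 + 0*3 = 3 + 0 = 3)
(-24*b(l(V(-3, t(2, -1)))))*Y = -24*2²*3 = -24*4*3 = -96*3 = -288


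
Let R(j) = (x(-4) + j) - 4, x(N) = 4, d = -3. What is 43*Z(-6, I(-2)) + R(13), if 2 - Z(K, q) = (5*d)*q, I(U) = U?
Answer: -1191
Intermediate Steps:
R(j) = j (R(j) = (4 + j) - 4 = j)
Z(K, q) = 2 + 15*q (Z(K, q) = 2 - 5*(-3)*q = 2 - (-15)*q = 2 + 15*q)
43*Z(-6, I(-2)) + R(13) = 43*(2 + 15*(-2)) + 13 = 43*(2 - 30) + 13 = 43*(-28) + 13 = -1204 + 13 = -1191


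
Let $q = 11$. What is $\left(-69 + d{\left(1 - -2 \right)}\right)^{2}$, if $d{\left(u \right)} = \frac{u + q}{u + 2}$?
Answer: $\frac{109561}{25} \approx 4382.4$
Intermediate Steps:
$d{\left(u \right)} = \frac{11 + u}{2 + u}$ ($d{\left(u \right)} = \frac{u + 11}{u + 2} = \frac{11 + u}{2 + u}$)
$\left(-69 + d{\left(1 - -2 \right)}\right)^{2} = \left(-69 + \frac{11 + \left(1 - -2\right)}{2 + \left(1 - -2\right)}\right)^{2} = \left(-69 + \frac{11 + \left(1 + 2\right)}{2 + \left(1 + 2\right)}\right)^{2} = \left(-69 + \frac{11 + 3}{2 + 3}\right)^{2} = \left(-69 + \frac{1}{5} \cdot 14\right)^{2} = \left(-69 + \frac{14}{5}\right)^{2} = \left(- \frac{331}{5}\right)^{2} = \frac{109561}{25}$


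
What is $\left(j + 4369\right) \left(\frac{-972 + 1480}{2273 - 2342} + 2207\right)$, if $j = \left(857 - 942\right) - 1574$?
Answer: $\frac{411310250}{69} \approx 5.961 \cdot 10^{6}$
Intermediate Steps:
$j = -1659$ ($j = -85 - 1574 = -1659$)
$\left(j + 4369\right) \left(\frac{-972 + 1480}{2273 - 2342} + 2207\right) = \left(-1659 + 4369\right) \left(\frac{-972 + 1480}{2273 - 2342} + 2207\right) = 2710 \left(\frac{508}{-69} + 2207\right) = 2710 \left(508 \left(- \frac{1}{69}\right) + 2207\right) = 2710 \left(- \frac{508}{69} + 2207\right) = 2710 \cdot \frac{151775}{69} = \frac{411310250}{69}$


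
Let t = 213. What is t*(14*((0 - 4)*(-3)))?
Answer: 35784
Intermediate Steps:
t*(14*((0 - 4)*(-3))) = 213*(14*((0 - 4)*(-3))) = 213*(14*(-4*(-3))) = 213*(14*12) = 213*168 = 35784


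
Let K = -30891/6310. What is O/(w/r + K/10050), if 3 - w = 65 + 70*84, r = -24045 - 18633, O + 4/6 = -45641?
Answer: -20587789757212500/62582755817 ≈ -3.2897e+5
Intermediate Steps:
O = -136925/3 (O = -⅔ - 45641 = -136925/3 ≈ -45642.)
K = -30891/6310 (K = -30891*1/6310 = -30891/6310 ≈ -4.8956)
r = -42678
w = -5942 (w = 3 - (65 + 70*84) = 3 - (65 + 5880) = 3 - 1*5945 = 3 - 5945 = -5942)
O/(w/r + K/10050) = -136925/(3*(-5942/(-42678) - 30891/6310/10050)) = -136925/(3*(-5942*(-1/42678) - 30891/6310*1/10050)) = -136925/(3*(2971/21339 - 10297/21138500)) = -136925/(3*62582755817/451074451500) = -136925/3*451074451500/62582755817 = -20587789757212500/62582755817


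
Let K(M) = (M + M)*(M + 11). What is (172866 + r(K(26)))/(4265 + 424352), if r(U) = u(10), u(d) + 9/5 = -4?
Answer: 864301/2143085 ≈ 0.40330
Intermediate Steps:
u(d) = -29/5 (u(d) = -9/5 - 4 = -29/5)
K(M) = 2*M*(11 + M) (K(M) = (2*M)*(11 + M) = 2*M*(11 + M))
r(U) = -29/5
(172866 + r(K(26)))/(4265 + 424352) = (172866 - 29/5)/(4265 + 424352) = (864301/5)/428617 = (864301/5)*(1/428617) = 864301/2143085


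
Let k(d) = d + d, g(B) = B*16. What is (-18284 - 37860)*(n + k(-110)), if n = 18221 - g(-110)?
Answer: -1109461584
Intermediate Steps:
g(B) = 16*B
n = 19981 (n = 18221 - 16*(-110) = 18221 - 1*(-1760) = 18221 + 1760 = 19981)
k(d) = 2*d
(-18284 - 37860)*(n + k(-110)) = (-18284 - 37860)*(19981 + 2*(-110)) = -56144*(19981 - 220) = -56144*19761 = -1109461584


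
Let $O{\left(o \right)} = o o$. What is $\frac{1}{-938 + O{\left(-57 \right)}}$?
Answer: $\frac{1}{2311} \approx 0.00043271$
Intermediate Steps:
$O{\left(o \right)} = o^{2}$
$\frac{1}{-938 + O{\left(-57 \right)}} = \frac{1}{-938 + \left(-57\right)^{2}} = \frac{1}{-938 + 3249} = \frac{1}{2311}$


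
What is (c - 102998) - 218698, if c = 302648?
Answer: -19048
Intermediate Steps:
(c - 102998) - 218698 = (302648 - 102998) - 218698 = 199650 - 218698 = -19048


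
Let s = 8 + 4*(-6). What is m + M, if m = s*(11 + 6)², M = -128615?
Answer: -133239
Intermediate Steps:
s = -16 (s = 8 - 24 = -16)
m = -4624 (m = -16*(11 + 6)² = -16*17² = -16*289 = -4624)
m + M = -4624 - 128615 = -133239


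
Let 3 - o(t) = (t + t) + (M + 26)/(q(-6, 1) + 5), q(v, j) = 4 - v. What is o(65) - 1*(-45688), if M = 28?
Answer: 227787/5 ≈ 45557.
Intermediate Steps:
o(t) = -⅗ - 2*t (o(t) = 3 - ((t + t) + (28 + 26)/((4 - 1*(-6)) + 5)) = 3 - (2*t + 54/((4 + 6) + 5)) = 3 - (2*t + 54/(10 + 5)) = 3 - (2*t + 54/15) = 3 - (2*t + 54*(1/15)) = 3 - (2*t + 18/5) = 3 - (18/5 + 2*t) = 3 + (-18/5 - 2*t) = -⅗ - 2*t)
o(65) - 1*(-45688) = (-⅗ - 2*65) - 1*(-45688) = (-⅗ - 130) + 45688 = -653/5 + 45688 = 227787/5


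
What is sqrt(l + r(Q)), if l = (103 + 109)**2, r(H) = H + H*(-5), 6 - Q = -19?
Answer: 2*sqrt(11211) ≈ 211.76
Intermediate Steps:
Q = 25 (Q = 6 - 1*(-19) = 6 + 19 = 25)
r(H) = -4*H (r(H) = H - 5*H = -4*H)
l = 44944 (l = 212**2 = 44944)
sqrt(l + r(Q)) = sqrt(44944 - 4*25) = sqrt(44944 - 100) = sqrt(44844) = 2*sqrt(11211)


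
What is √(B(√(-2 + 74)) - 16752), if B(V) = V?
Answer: √(-16752 + 6*√2) ≈ 129.4*I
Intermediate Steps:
√(B(√(-2 + 74)) - 16752) = √(√(-2 + 74) - 16752) = √(√72 - 16752) = √(6*√2 - 16752) = √(-16752 + 6*√2)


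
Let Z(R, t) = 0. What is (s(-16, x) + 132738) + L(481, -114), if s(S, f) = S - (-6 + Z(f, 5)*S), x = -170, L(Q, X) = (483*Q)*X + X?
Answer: -26352208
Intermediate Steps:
L(Q, X) = X + 483*Q*X (L(Q, X) = 483*Q*X + X = X + 483*Q*X)
s(S, f) = 6 + S (s(S, f) = S - (-6 + 0*S) = S - (-6 + 0) = S - 1*(-6) = S + 6 = 6 + S)
(s(-16, x) + 132738) + L(481, -114) = ((6 - 16) + 132738) - 114*(1 + 483*481) = (-10 + 132738) - 114*(1 + 232323) = 132728 - 114*232324 = 132728 - 26484936 = -26352208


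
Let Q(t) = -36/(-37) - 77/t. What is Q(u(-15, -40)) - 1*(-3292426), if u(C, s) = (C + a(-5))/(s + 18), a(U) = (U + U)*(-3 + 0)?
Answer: 1827359648/555 ≈ 3.2925e+6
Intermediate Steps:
a(U) = -6*U (a(U) = (2*U)*(-3) = -6*U)
u(C, s) = (30 + C)/(18 + s) (u(C, s) = (C - 6*(-5))/(s + 18) = (C + 30)/(18 + s) = (30 + C)/(18 + s))
Q(t) = 36/37 - 77/t (Q(t) = -36*(-1/37) - 77/t = 36/37 - 77/t)
Q(u(-15, -40)) - 1*(-3292426) = (36/37 - 77*(18 - 40)/(30 - 15)) - 1*(-3292426) = (36/37 - 77/(15/(-22))) + 3292426 = (36/37 - 77/((-1/22*15))) + 3292426 = (36/37 - 77/(-15/22)) + 3292426 = (36/37 - 77*(-22/15)) + 3292426 = (36/37 + 1694/15) + 3292426 = 63218/555 + 3292426 = 1827359648/555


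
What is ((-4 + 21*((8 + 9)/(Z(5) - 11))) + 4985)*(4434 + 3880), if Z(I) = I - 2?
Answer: 164164087/4 ≈ 4.1041e+7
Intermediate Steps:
Z(I) = -2 + I
((-4 + 21*((8 + 9)/(Z(5) - 11))) + 4985)*(4434 + 3880) = ((-4 + 21*((8 + 9)/((-2 + 5) - 11))) + 4985)*(4434 + 3880) = ((-4 + 21*(17/(3 - 11))) + 4985)*8314 = ((-4 + 21*(17/(-8))) + 4985)*8314 = ((-4 + 21*(17*(-⅛))) + 4985)*8314 = ((-4 + 21*(-17/8)) + 4985)*8314 = ((-4 - 357/8) + 4985)*8314 = (-389/8 + 4985)*8314 = (39491/8)*8314 = 164164087/4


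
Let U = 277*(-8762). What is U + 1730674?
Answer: -696400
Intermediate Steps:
U = -2427074
U + 1730674 = -2427074 + 1730674 = -696400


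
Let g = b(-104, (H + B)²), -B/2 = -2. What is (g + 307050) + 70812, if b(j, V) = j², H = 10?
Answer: 388678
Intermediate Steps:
B = 4 (B = -2*(-2) = 4)
g = 10816 (g = (-104)² = 10816)
(g + 307050) + 70812 = (10816 + 307050) + 70812 = 317866 + 70812 = 388678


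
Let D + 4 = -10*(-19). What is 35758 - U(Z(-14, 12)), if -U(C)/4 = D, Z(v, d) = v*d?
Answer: 36502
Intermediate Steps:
Z(v, d) = d*v
D = 186 (D = -4 - 10*(-19) = -4 - 1*(-190) = -4 + 190 = 186)
U(C) = -744 (U(C) = -4*186 = -744)
35758 - U(Z(-14, 12)) = 35758 - 1*(-744) = 35758 + 744 = 36502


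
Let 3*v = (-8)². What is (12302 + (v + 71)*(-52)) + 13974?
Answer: 64424/3 ≈ 21475.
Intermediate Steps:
v = 64/3 (v = (⅓)*(-8)² = (⅓)*64 = 64/3 ≈ 21.333)
(12302 + (v + 71)*(-52)) + 13974 = (12302 + (64/3 + 71)*(-52)) + 13974 = (12302 + (277/3)*(-52)) + 13974 = (12302 - 14404/3) + 13974 = 22502/3 + 13974 = 64424/3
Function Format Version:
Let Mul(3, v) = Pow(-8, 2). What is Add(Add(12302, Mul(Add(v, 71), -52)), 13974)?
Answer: Rational(64424, 3) ≈ 21475.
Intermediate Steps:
v = Rational(64, 3) (v = Mul(Rational(1, 3), Pow(-8, 2)) = Mul(Rational(1, 3), 64) = Rational(64, 3) ≈ 21.333)
Add(Add(12302, Mul(Add(v, 71), -52)), 13974) = Add(Add(12302, Mul(Add(Rational(64, 3), 71), -52)), 13974) = Add(Add(12302, Mul(Rational(277, 3), -52)), 13974) = Add(Add(12302, Rational(-14404, 3)), 13974) = Add(Rational(22502, 3), 13974) = Rational(64424, 3)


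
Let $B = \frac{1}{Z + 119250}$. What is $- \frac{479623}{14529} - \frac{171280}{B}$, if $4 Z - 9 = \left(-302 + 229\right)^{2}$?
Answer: $- \frac{300077798981263}{14529} \approx -2.0654 \cdot 10^{10}$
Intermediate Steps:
$Z = \frac{2669}{2}$ ($Z = \frac{9}{4} + \frac{\left(-302 + 229\right)^{2}}{4} = \frac{9}{4} + \frac{\left(-73\right)^{2}}{4} = \frac{9}{4} + \frac{1}{4} \cdot 5329 = \frac{9}{4} + \frac{5329}{4} = \frac{2669}{2} \approx 1334.5$)
$B = \frac{2}{241169}$ ($B = \frac{1}{\frac{2669}{2} + 119250} = \frac{1}{\frac{241169}{2}} = \frac{2}{241169} \approx 8.2929 \cdot 10^{-6}$)
$- \frac{479623}{14529} - \frac{171280}{B} = - \frac{479623}{14529} - \frac{171280}{\frac{2}{241169}} = \left(-479623\right) \frac{1}{14529} - 20653713160 = - \frac{479623}{14529} - 20653713160 = - \frac{300077798981263}{14529}$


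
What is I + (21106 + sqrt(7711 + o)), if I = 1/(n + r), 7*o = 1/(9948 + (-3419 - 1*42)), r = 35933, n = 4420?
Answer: 851690419/40353 + 40*sqrt(9937441787)/45409 ≈ 21194.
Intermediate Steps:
o = 1/45409 (o = 1/(7*(9948 + (-3419 - 1*42))) = 1/(7*(9948 + (-3419 - 42))) = 1/(7*(9948 - 3461)) = (1/7)/6487 = (1/7)*(1/6487) = 1/45409 ≈ 2.2022e-5)
I = 1/40353 (I = 1/(4420 + 35933) = 1/40353 ≈ 2.4781e-5)
I + (21106 + sqrt(7711 + o)) = 1/40353 + (21106 + sqrt(7711 + 1/45409)) = 1/40353 + (21106 + sqrt(350148800/45409)) = 1/40353 + (21106 + 40*sqrt(9937441787)/45409) = 851690419/40353 + 40*sqrt(9937441787)/45409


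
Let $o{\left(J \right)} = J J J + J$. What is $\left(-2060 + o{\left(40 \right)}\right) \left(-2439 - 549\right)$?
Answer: $-185196240$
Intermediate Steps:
$o{\left(J \right)} = J + J^{3}$ ($o{\left(J \right)} = J^{2} J + J = J^{3} + J = J + J^{3}$)
$\left(-2060 + o{\left(40 \right)}\right) \left(-2439 - 549\right) = \left(-2060 + \left(40 + 40^{3}\right)\right) \left(-2439 - 549\right) = \left(-2060 + \left(40 + 64000\right)\right) \left(-2988\right) = \left(-2060 + 64040\right) \left(-2988\right) = 61980 \left(-2988\right) = -185196240$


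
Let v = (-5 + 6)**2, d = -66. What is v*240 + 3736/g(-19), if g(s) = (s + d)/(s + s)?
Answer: 162368/85 ≈ 1910.2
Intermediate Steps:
v = 1 (v = 1**2 = 1)
g(s) = (-66 + s)/(2*s) (g(s) = (s - 66)/(s + s) = (-66 + s)/((2*s)) = (-66 + s)*(1/(2*s)) = (-66 + s)/(2*s))
v*240 + 3736/g(-19) = 1*240 + 3736/(((1/2)*(-66 - 19)/(-19))) = 240 + 3736/(((1/2)*(-1/19)*(-85))) = 240 + 3736/(85/38) = 240 + 3736*(38/85) = 240 + 141968/85 = 162368/85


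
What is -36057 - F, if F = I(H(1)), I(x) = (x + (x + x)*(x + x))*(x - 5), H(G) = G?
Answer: -36037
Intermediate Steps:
I(x) = (-5 + x)*(x + 4*x²) (I(x) = (x + (2*x)*(2*x))*(-5 + x) = (x + 4*x²)*(-5 + x) = (-5 + x)*(x + 4*x²))
F = -20 (F = 1*(-5 - 19*1 + 4*1²) = 1*(-5 - 19 + 4*1) = 1*(-5 - 19 + 4) = 1*(-20) = -20)
-36057 - F = -36057 - 1*(-20) = -36057 + 20 = -36037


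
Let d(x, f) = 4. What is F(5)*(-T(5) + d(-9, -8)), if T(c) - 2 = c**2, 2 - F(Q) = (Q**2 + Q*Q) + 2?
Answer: 1150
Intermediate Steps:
F(Q) = -2*Q**2 (F(Q) = 2 - ((Q**2 + Q*Q) + 2) = 2 - ((Q**2 + Q**2) + 2) = 2 - (2*Q**2 + 2) = 2 - (2 + 2*Q**2) = 2 + (-2 - 2*Q**2) = -2*Q**2)
T(c) = 2 + c**2
F(5)*(-T(5) + d(-9, -8)) = (-2*5**2)*(-(2 + 5**2) + 4) = (-2*25)*(-(2 + 25) + 4) = -50*(-1*27 + 4) = -50*(-27 + 4) = -50*(-23) = 1150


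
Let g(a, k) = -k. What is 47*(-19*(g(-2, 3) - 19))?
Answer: 19646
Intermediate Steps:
47*(-19*(g(-2, 3) - 19)) = 47*(-19*(-1*3 - 19)) = 47*(-19*(-3 - 19)) = 47*(-19*(-22)) = 47*418 = 19646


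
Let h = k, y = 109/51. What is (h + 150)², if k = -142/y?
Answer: 82955664/11881 ≈ 6982.2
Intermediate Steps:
y = 109/51 (y = 109*(1/51) = 109/51 ≈ 2.1373)
k = -7242/109 (k = -142/109/51 = -142*51/109 = -7242/109 ≈ -66.440)
h = -7242/109 ≈ -66.440
(h + 150)² = (-7242/109 + 150)² = (9108/109)² = 82955664/11881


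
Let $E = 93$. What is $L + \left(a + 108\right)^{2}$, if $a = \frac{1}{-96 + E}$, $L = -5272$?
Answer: $\frac{56881}{9} \approx 6320.1$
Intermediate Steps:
$a = - \frac{1}{3}$ ($a = \frac{1}{-96 + 93} = \frac{1}{-3} = - \frac{1}{3} \approx -0.33333$)
$L + \left(a + 108\right)^{2} = -5272 + \left(- \frac{1}{3} + 108\right)^{2} = -5272 + \left(\frac{323}{3}\right)^{2} = -5272 + \frac{104329}{9} = \frac{56881}{9}$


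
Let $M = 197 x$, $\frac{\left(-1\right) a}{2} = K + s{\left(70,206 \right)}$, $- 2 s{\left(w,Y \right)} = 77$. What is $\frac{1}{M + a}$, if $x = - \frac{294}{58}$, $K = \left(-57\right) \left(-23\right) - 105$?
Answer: $- \frac{29}{96674} \approx -0.00029998$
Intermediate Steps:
$K = 1206$ ($K = 1311 - 105 = 1206$)
$s{\left(w,Y \right)} = - \frac{77}{2}$ ($s{\left(w,Y \right)} = \left(- \frac{1}{2}\right) 77 = - \frac{77}{2}$)
$x = - \frac{147}{29}$ ($x = \left(-294\right) \frac{1}{58} = - \frac{147}{29} \approx -5.069$)
$a = -2335$ ($a = - 2 \left(1206 - \frac{77}{2}\right) = \left(-2\right) \frac{2335}{2} = -2335$)
$M = - \frac{28959}{29}$ ($M = 197 \left(- \frac{147}{29}\right) = - \frac{28959}{29} \approx -998.59$)
$\frac{1}{M + a} = \frac{1}{- \frac{28959}{29} - 2335} = \frac{1}{- \frac{96674}{29}} = - \frac{29}{96674}$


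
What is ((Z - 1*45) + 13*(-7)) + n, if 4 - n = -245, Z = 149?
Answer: 262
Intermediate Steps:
n = 249 (n = 4 - 1*(-245) = 4 + 245 = 249)
((Z - 1*45) + 13*(-7)) + n = ((149 - 1*45) + 13*(-7)) + 249 = ((149 - 45) - 91) + 249 = (104 - 91) + 249 = 13 + 249 = 262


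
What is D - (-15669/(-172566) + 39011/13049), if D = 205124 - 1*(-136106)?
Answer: 85375496001757/250201526 ≈ 3.4123e+5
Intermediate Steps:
D = 341230 (D = 205124 + 136106 = 341230)
D - (-15669/(-172566) + 39011/13049) = 341230 - (-15669/(-172566) + 39011/13049) = 341230 - (-15669*(-1/172566) + 39011*(1/13049)) = 341230 - (1741/19174 + 39011/13049) = 341230 - 1*770715223/250201526 = 341230 - 770715223/250201526 = 85375496001757/250201526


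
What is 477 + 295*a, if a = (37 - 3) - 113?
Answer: -22828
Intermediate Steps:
a = -79 (a = 34 - 113 = -79)
477 + 295*a = 477 + 295*(-79) = 477 - 23305 = -22828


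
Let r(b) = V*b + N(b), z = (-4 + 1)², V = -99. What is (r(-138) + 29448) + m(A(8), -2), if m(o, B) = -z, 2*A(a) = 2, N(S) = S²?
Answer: 62145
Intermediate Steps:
A(a) = 1 (A(a) = (½)*2 = 1)
z = 9 (z = (-3)² = 9)
m(o, B) = -9 (m(o, B) = -1*9 = -9)
r(b) = b² - 99*b (r(b) = -99*b + b² = b² - 99*b)
(r(-138) + 29448) + m(A(8), -2) = (-138*(-99 - 138) + 29448) - 9 = (-138*(-237) + 29448) - 9 = (32706 + 29448) - 9 = 62154 - 9 = 62145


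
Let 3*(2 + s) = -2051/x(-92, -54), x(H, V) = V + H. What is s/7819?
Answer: 1175/3424722 ≈ 0.00034309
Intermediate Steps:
x(H, V) = H + V
s = 1175/438 (s = -2 + (-2051/(-92 - 54))/3 = -2 + (-2051/(-146))/3 = -2 + (-2051*(-1/146))/3 = -2 + (⅓)*(2051/146) = -2 + 2051/438 = 1175/438 ≈ 2.6826)
s/7819 = (1175/438)/7819 = (1175/438)*(1/7819) = 1175/3424722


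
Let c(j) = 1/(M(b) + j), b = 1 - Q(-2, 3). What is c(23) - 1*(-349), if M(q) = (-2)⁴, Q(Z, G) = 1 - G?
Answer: 13612/39 ≈ 349.03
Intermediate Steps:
b = 3 (b = 1 - (1 - 1*3) = 1 - (1 - 3) = 1 - 1*(-2) = 1 + 2 = 3)
M(q) = 16
c(j) = 1/(16 + j)
c(23) - 1*(-349) = 1/(16 + 23) - 1*(-349) = 1/39 + 349 = 13612/39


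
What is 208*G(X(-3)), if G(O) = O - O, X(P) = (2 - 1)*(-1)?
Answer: 0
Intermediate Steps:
X(P) = -1 (X(P) = 1*(-1) = -1)
G(O) = 0
208*G(X(-3)) = 208*0 = 0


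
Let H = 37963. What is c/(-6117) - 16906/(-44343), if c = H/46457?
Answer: 1600873632535/4200427169289 ≈ 0.38112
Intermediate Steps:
c = 37963/46457 ≈ 0.81716
c/(-6117) - 16906/(-44343) = (37963/46457)/(-6117) - 16906/(-44343) = (37963/46457)*(-1/6117) - 16906*(-1/44343) = -37963/284177469 + 16906/44343 = 1600873632535/4200427169289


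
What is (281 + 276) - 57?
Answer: 500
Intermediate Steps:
(281 + 276) - 57 = 557 - 57 = 500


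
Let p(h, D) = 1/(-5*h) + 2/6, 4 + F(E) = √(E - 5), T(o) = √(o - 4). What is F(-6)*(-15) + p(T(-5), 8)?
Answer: 181/3 + I/15 - 15*I*√11 ≈ 60.333 - 49.683*I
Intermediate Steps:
T(o) = √(-4 + o)
F(E) = -4 + √(-5 + E) (F(E) = -4 + √(E - 5) = -4 + √(-5 + E))
p(h, D) = ⅓ - 1/(5*h) (p(h, D) = 1*(-1/(5*h)) + 2*(⅙) = -1/(5*h) + ⅓ = ⅓ - 1/(5*h))
F(-6)*(-15) + p(T(-5), 8) = (-4 + √(-5 - 6))*(-15) + (-3 + 5*√(-4 - 5))/(15*(√(-4 - 5))) = (-4 + √(-11))*(-15) + (-3 + 5*√(-9))/(15*(√(-9))) = (-4 + I*√11)*(-15) + (-3 + 5*(3*I))/(15*((3*I))) = (60 - 15*I*√11) + (-I/3)*(-3 + 15*I)/15 = (60 - 15*I*√11) - I*(-3 + 15*I)/45 = 60 - 15*I*√11 - I*(-3 + 15*I)/45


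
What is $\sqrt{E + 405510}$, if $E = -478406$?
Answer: $8 i \sqrt{1139} \approx 269.99 i$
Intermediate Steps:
$\sqrt{E + 405510} = \sqrt{-478406 + 405510} = \sqrt{-72896} = 8 i \sqrt{1139}$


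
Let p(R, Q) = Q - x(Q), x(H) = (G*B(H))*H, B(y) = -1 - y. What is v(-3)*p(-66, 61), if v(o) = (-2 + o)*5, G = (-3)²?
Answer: -852475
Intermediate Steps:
G = 9
x(H) = H*(-9 - 9*H) (x(H) = (9*(-1 - H))*H = (-9 - 9*H)*H = H*(-9 - 9*H))
p(R, Q) = Q + 9*Q*(1 + Q) (p(R, Q) = Q - (-9)*Q*(1 + Q) = Q + 9*Q*(1 + Q))
v(o) = -10 + 5*o
v(-3)*p(-66, 61) = (-10 + 5*(-3))*(61*(10 + 9*61)) = (-10 - 15)*(61*(10 + 549)) = -1525*559 = -25*34099 = -852475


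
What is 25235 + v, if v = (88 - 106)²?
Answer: 25559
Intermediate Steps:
v = 324 (v = (-18)² = 324)
25235 + v = 25235 + 324 = 25559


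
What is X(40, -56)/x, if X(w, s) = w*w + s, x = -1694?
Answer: -772/847 ≈ -0.91145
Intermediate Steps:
X(w, s) = s + w² (X(w, s) = w² + s = s + w²)
X(40, -56)/x = (-56 + 40²)/(-1694) = (-56 + 1600)*(-1/1694) = 1544*(-1/1694) = -772/847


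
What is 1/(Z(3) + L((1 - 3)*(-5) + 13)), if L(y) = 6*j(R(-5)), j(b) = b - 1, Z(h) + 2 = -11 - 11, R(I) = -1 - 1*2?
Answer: -1/48 ≈ -0.020833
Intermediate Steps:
R(I) = -3 (R(I) = -1 - 2 = -3)
Z(h) = -24 (Z(h) = -2 + (-11 - 11) = -2 - 22 = -24)
j(b) = -1 + b
L(y) = -24 (L(y) = 6*(-1 - 3) = 6*(-4) = -24)
1/(Z(3) + L((1 - 3)*(-5) + 13)) = 1/(-24 - 24) = 1/(-48) = -1/48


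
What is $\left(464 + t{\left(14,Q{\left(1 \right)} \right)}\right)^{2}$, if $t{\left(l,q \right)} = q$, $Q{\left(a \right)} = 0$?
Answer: $215296$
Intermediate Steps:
$\left(464 + t{\left(14,Q{\left(1 \right)} \right)}\right)^{2} = \left(464 + 0\right)^{2} = 464^{2} = 215296$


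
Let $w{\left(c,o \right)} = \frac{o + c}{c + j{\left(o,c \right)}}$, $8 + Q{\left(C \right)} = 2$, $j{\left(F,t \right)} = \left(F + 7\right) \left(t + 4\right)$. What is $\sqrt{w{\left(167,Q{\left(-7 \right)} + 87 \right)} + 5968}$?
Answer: $\frac{2 \sqrt{345393311030}}{15215} \approx 77.253$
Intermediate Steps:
$j{\left(F,t \right)} = \left(4 + t\right) \left(7 + F\right)$ ($j{\left(F,t \right)} = \left(7 + F\right) \left(4 + t\right) = \left(4 + t\right) \left(7 + F\right)$)
$Q{\left(C \right)} = -6$ ($Q{\left(C \right)} = -8 + 2 = -6$)
$w{\left(c,o \right)} = \frac{c + o}{28 + 4 o + 8 c + c o}$ ($w{\left(c,o \right)} = \frac{o + c}{c + \left(28 + 4 o + 7 c + o c\right)} = \frac{c + o}{c + \left(28 + 4 o + 7 c + c o\right)} = \frac{c + o}{28 + 4 o + 8 c + c o}$)
$\sqrt{w{\left(167,Q{\left(-7 \right)} + 87 \right)} + 5968} = \sqrt{\frac{167 + \left(-6 + 87\right)}{28 + 4 \left(-6 + 87\right) + 8 \cdot 167 + 167 \left(-6 + 87\right)} + 5968} = \sqrt{\frac{167 + 81}{28 + 4 \cdot 81 + 1336 + 167 \cdot 81} + 5968} = \sqrt{\frac{1}{28 + 324 + 1336 + 13527} \cdot 248 + 5968} = \sqrt{\frac{1}{15215} \cdot 248 + 5968} = \sqrt{\frac{248}{15215} + 5968} = \sqrt{\frac{90803368}{15215}} = \frac{2 \sqrt{345393311030}}{15215}$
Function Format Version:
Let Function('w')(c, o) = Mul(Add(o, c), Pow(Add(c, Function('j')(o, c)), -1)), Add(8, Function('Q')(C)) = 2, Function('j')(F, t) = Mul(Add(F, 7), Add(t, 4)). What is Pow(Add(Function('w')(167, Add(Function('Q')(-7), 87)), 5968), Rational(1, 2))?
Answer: Mul(Rational(2, 15215), Pow(345393311030, Rational(1, 2))) ≈ 77.253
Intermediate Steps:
Function('j')(F, t) = Mul(Add(4, t), Add(7, F)) (Function('j')(F, t) = Mul(Add(7, F), Add(4, t)) = Mul(Add(4, t), Add(7, F)))
Function('Q')(C) = -6 (Function('Q')(C) = Add(-8, 2) = -6)
Function('w')(c, o) = Mul(Pow(Add(28, Mul(4, o), Mul(8, c), Mul(c, o)), -1), Add(c, o)) (Function('w')(c, o) = Mul(Add(o, c), Pow(Add(c, Add(28, Mul(4, o), Mul(7, c), Mul(o, c))), -1)) = Mul(Add(c, o), Pow(Add(c, Add(28, Mul(4, o), Mul(7, c), Mul(c, o))), -1)) = Mul(Add(c, o), Pow(Add(28, Mul(4, o), Mul(8, c), Mul(c, o)), -1)) = Mul(Pow(Add(28, Mul(4, o), Mul(8, c), Mul(c, o)), -1), Add(c, o)))
Pow(Add(Function('w')(167, Add(Function('Q')(-7), 87)), 5968), Rational(1, 2)) = Pow(Add(Mul(Pow(Add(28, Mul(4, Add(-6, 87)), Mul(8, 167), Mul(167, Add(-6, 87))), -1), Add(167, Add(-6, 87))), 5968), Rational(1, 2)) = Pow(Add(Mul(Pow(Add(28, Mul(4, 81), 1336, Mul(167, 81)), -1), Add(167, 81)), 5968), Rational(1, 2)) = Pow(Add(Mul(Pow(Add(28, 324, 1336, 13527), -1), 248), 5968), Rational(1, 2)) = Pow(Add(Mul(Pow(15215, -1), 248), 5968), Rational(1, 2)) = Pow(Add(Mul(Rational(1, 15215), 248), 5968), Rational(1, 2)) = Pow(Add(Rational(248, 15215), 5968), Rational(1, 2)) = Pow(Rational(90803368, 15215), Rational(1, 2)) = Mul(Rational(2, 15215), Pow(345393311030, Rational(1, 2)))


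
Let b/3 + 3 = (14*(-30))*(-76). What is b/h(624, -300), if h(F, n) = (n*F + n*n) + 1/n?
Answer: -28725300/29160001 ≈ -0.98509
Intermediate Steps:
b = 95751 (b = -9 + 3*((14*(-30))*(-76)) = -9 + 3*(-420*(-76)) = -9 + 3*31920 = -9 + 95760 = 95751)
h(F, n) = 1/n + n² + F*n (h(F, n) = (F*n + n²) + 1/n = (n² + F*n) + 1/n = 1/n + n² + F*n)
b/h(624, -300) = 95751/(((1 + (-300)²*(624 - 300))/(-300))) = 95751/((-(1 + 90000*324)/300)) = 95751/((-(1 + 29160000)/300)) = 95751/((-1/300*29160001)) = 95751/(-29160001/300) = 95751*(-300/29160001) = -28725300/29160001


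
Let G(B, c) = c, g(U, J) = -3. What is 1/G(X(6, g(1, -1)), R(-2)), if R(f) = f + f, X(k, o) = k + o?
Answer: -¼ ≈ -0.25000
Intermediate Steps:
R(f) = 2*f
1/G(X(6, g(1, -1)), R(-2)) = 1/(2*(-2)) = 1/(-4) = -¼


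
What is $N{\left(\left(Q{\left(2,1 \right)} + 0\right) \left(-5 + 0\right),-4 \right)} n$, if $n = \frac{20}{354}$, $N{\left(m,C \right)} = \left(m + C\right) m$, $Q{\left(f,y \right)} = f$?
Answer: $\frac{1400}{177} \approx 7.9096$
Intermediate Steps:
$N{\left(m,C \right)} = m \left(C + m\right)$ ($N{\left(m,C \right)} = \left(C + m\right) m = m \left(C + m\right)$)
$n = \frac{10}{177}$ ($n = 20 \cdot \frac{1}{354} = \frac{10}{177} \approx 0.056497$)
$N{\left(\left(Q{\left(2,1 \right)} + 0\right) \left(-5 + 0\right),-4 \right)} n = \left(2 + 0\right) \left(-5 + 0\right) \left(-4 + \left(2 + 0\right) \left(-5 + 0\right)\right) \frac{10}{177} = 2 \left(-5\right) \left(-4 + 2 \left(-5\right)\right) \frac{10}{177} = - 10 \left(-4 - 10\right) \frac{10}{177} = \left(-10\right) \left(-14\right) \frac{10}{177} = 140 \cdot \frac{10}{177} = \frac{1400}{177}$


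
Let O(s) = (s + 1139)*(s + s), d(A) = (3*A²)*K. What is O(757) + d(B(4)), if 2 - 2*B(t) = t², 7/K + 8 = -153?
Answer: 66022365/23 ≈ 2.8705e+6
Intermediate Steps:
K = -1/23 (K = 7/(-8 - 153) = 7/(-161) = 7*(-1/161) = -1/23 ≈ -0.043478)
B(t) = 1 - t²/2
d(A) = -3*A²/23 (d(A) = (3*A²)*(-1/23) = -3*A²/23)
O(s) = 2*s*(1139 + s) (O(s) = (1139 + s)*(2*s) = 2*s*(1139 + s))
O(757) + d(B(4)) = 2*757*(1139 + 757) - 3*(1 - ½*4²)²/23 = 2*757*1896 - 3*(1 - ½*16)²/23 = 2870544 - 3*(1 - 8)²/23 = 2870544 - 3/23*(-7)² = 2870544 - 3/23*49 = 2870544 - 147/23 = 66022365/23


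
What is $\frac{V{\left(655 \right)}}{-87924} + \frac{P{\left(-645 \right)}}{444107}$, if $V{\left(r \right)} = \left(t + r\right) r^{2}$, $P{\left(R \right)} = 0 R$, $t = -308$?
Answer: $- \frac{148871675}{87924} \approx -1693.2$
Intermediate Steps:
$P{\left(R \right)} = 0$
$V{\left(r \right)} = r^{2} \left(-308 + r\right)$ ($V{\left(r \right)} = \left(-308 + r\right) r^{2} = r^{2} \left(-308 + r\right)$)
$\frac{V{\left(655 \right)}}{-87924} + \frac{P{\left(-645 \right)}}{444107} = \frac{655^{2} \left(-308 + 655\right)}{-87924} + \frac{0}{444107} = 429025 \cdot 347 \left(- \frac{1}{87924}\right) + 0 \cdot \frac{1}{444107} = 148871675 \left(- \frac{1}{87924}\right) + 0 = - \frac{148871675}{87924} + 0 = - \frac{148871675}{87924}$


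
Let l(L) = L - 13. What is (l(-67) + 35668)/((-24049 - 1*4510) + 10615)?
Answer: -8897/4486 ≈ -1.9833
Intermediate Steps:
l(L) = -13 + L
(l(-67) + 35668)/((-24049 - 1*4510) + 10615) = ((-13 - 67) + 35668)/((-24049 - 1*4510) + 10615) = (-80 + 35668)/((-24049 - 4510) + 10615) = 35588/(-28559 + 10615) = 35588/(-17944) = 35588*(-1/17944) = -8897/4486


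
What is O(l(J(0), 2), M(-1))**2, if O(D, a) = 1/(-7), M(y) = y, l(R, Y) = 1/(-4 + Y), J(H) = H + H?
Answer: 1/49 ≈ 0.020408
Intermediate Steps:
J(H) = 2*H
O(D, a) = -1/7
O(l(J(0), 2), M(-1))**2 = (-1/7)**2 = 1/49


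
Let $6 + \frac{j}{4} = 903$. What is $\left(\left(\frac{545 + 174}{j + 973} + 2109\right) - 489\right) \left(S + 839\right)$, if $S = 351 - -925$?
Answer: $\frac{15628874985}{4561} \approx 3.4266 \cdot 10^{6}$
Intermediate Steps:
$S = 1276$ ($S = 351 + 925 = 1276$)
$j = 3588$ ($j = -24 + 4 \cdot 903 = -24 + 3612 = 3588$)
$\left(\left(\frac{545 + 174}{j + 973} + 2109\right) - 489\right) \left(S + 839\right) = \left(\left(\frac{545 + 174}{3588 + 973} + 2109\right) - 489\right) \left(1276 + 839\right) = \left(\left(\frac{719}{4561} + 2109\right) - 489\right) 2115 = \left(\frac{9619868}{4561} - 489\right) 2115 = \frac{7389539}{4561} \cdot 2115 = \frac{15628874985}{4561}$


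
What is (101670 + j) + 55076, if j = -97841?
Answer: 58905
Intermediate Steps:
(101670 + j) + 55076 = (101670 - 97841) + 55076 = 3829 + 55076 = 58905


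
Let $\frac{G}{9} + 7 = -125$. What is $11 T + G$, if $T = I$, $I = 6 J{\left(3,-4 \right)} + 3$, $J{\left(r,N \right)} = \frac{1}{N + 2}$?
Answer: $-1188$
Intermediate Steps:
$J{\left(r,N \right)} = \frac{1}{2 + N}$
$G = -1188$ ($G = -63 + 9 \left(-125\right) = -63 - 1125 = -1188$)
$I = 0$ ($I = \frac{6}{2 - 4} + 3 = \frac{6}{-2} + 3 = 6 \left(- \frac{1}{2}\right) + 3 = -3 + 3 = 0$)
$T = 0$
$11 T + G = 11 \cdot 0 - 1188 = 0 - 1188 = -1188$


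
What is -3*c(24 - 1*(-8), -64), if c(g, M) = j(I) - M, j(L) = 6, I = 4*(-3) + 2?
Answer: -210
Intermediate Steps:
I = -10 (I = -12 + 2 = -10)
c(g, M) = 6 - M
-3*c(24 - 1*(-8), -64) = -3*(6 - 1*(-64)) = -3*(6 + 64) = -3*70 = -210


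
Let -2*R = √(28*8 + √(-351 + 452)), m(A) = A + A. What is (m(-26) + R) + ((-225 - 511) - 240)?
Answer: -1028 - √(224 + √101)/2 ≈ -1035.6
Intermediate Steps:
m(A) = 2*A
R = -√(224 + √101)/2 (R = -√(28*8 + √(-351 + 452))/2 = -√(224 + √101)/2 ≈ -7.6493)
(m(-26) + R) + ((-225 - 511) - 240) = (2*(-26) - √(224 + √101)/2) + ((-225 - 511) - 240) = (-52 - √(224 + √101)/2) + (-736 - 240) = (-52 - √(224 + √101)/2) - 976 = -1028 - √(224 + √101)/2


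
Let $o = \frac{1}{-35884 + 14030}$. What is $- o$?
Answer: $\frac{1}{21854} \approx 4.5758 \cdot 10^{-5}$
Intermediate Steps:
$o = - \frac{1}{21854}$ ($o = \frac{1}{-21854} = - \frac{1}{21854} \approx -4.5758 \cdot 10^{-5}$)
$- o = \left(-1\right) \left(- \frac{1}{21854}\right) = \frac{1}{21854}$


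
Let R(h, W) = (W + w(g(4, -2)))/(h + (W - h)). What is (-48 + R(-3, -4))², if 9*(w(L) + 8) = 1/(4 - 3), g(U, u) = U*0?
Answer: 2627641/1296 ≈ 2027.5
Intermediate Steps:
g(U, u) = 0
w(L) = -71/9 (w(L) = -8 + 1/(9*(4 - 3)) = -8 + (⅑)/1 = -8 + (⅑)*1 = -8 + ⅑ = -71/9)
R(h, W) = (-71/9 + W)/W (R(h, W) = (W - 71/9)/(h + (W - h)) = (-71/9 + W)/W)
(-48 + R(-3, -4))² = (-48 + (-71/9 - 4)/(-4))² = (-48 - ¼*(-107/9))² = (-48 + 107/36)² = (-1621/36)² = 2627641/1296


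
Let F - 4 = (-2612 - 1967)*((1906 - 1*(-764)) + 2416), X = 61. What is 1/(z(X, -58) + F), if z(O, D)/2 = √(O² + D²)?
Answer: -2328879/54236773963576 - √7085/271183869817880 ≈ -4.2939e-8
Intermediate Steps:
F = -23288790 (F = 4 + (-2612 - 1967)*((1906 - 1*(-764)) + 2416) = 4 - 4579*((1906 + 764) + 2416) = 4 - 4579*(2670 + 2416) = 4 - 4579*5086 = 4 - 23288794 = -23288790)
z(O, D) = 2*√(D² + O²) (z(O, D) = 2*√(O² + D²) = 2*√(D² + O²))
1/(z(X, -58) + F) = 1/(2*√((-58)² + 61²) - 23288790) = 1/(2*√(3364 + 3721) - 23288790) = 1/(2*√7085 - 23288790) = 1/(-23288790 + 2*√7085)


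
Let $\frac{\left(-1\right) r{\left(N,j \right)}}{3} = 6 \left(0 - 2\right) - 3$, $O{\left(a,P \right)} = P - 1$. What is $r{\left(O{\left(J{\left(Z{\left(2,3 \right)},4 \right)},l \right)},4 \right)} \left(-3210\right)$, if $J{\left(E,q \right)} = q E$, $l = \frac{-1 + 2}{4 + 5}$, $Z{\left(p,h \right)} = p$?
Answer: $-144450$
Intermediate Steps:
$l = \frac{1}{9}$ ($l = 1 \cdot \frac{1}{9} = \frac{1}{9} \approx 0.11111$)
$J{\left(E,q \right)} = E q$
$O{\left(a,P \right)} = -1 + P$ ($O{\left(a,P \right)} = P - 1 = -1 + P$)
$r{\left(N,j \right)} = 45$ ($r{\left(N,j \right)} = - 3 \left(6 \left(0 - 2\right) - 3\right) = - 3 \left(6 \left(-2\right) - 3\right) = - 3 \left(-12 - 3\right) = \left(-3\right) \left(-15\right) = 45$)
$r{\left(O{\left(J{\left(Z{\left(2,3 \right)},4 \right)},l \right)},4 \right)} \left(-3210\right) = 45 \left(-3210\right) = -144450$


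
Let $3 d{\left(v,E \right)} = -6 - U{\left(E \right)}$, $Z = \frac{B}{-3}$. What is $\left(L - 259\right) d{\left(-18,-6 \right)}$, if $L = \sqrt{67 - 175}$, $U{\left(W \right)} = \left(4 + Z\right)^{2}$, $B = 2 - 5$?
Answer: $\frac{8029}{3} - 62 i \sqrt{3} \approx 2676.3 - 107.39 i$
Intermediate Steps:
$B = -3$
$Z = 1$ ($Z = - \frac{3}{-3} = \left(-3\right) \left(- \frac{1}{3}\right) = 1$)
$U{\left(W \right)} = 25$ ($U{\left(W \right)} = \left(4 + 1\right)^{2} = 5^{2} = 25$)
$d{\left(v,E \right)} = - \frac{31}{3}$ ($d{\left(v,E \right)} = \frac{-6 - 25}{3} = \frac{1}{3} \left(-31\right) = - \frac{31}{3}$)
$L = 6 i \sqrt{3}$ ($L = \sqrt{-108} = 6 i \sqrt{3} \approx 10.392 i$)
$\left(L - 259\right) d{\left(-18,-6 \right)} = \left(6 i \sqrt{3} - 259\right) \left(- \frac{31}{3}\right) = \left(-259 + 6 i \sqrt{3}\right) \left(- \frac{31}{3}\right) = \frac{8029}{3} - 62 i \sqrt{3}$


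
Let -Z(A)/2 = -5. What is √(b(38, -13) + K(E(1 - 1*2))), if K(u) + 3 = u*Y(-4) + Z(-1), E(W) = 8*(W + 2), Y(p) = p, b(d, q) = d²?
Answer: √1419 ≈ 37.670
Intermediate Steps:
Z(A) = 10 (Z(A) = -2*(-5) = 10)
E(W) = 16 + 8*W (E(W) = 8*(2 + W) = 16 + 8*W)
K(u) = 7 - 4*u (K(u) = -3 + (u*(-4) + 10) = -3 + (-4*u + 10) = -3 + (10 - 4*u) = 7 - 4*u)
√(b(38, -13) + K(E(1 - 1*2))) = √(38² + (7 - 4*(16 + 8*(1 - 1*2)))) = √(1444 + (7 - 4*(16 + 8*(1 - 2)))) = √(1444 + (7 - 4*(16 + 8*(-1)))) = √(1444 + (7 - 4*(16 - 8))) = √(1444 + (7 - 4*8)) = √(1444 + (7 - 32)) = √(1444 - 25) = √1419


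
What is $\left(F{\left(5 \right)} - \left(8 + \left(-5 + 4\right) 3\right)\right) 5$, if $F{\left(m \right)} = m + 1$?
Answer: $5$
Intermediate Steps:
$F{\left(m \right)} = 1 + m$
$\left(F{\left(5 \right)} - \left(8 + \left(-5 + 4\right) 3\right)\right) 5 = \left(\left(1 + 5\right) - \left(8 + \left(-5 + 4\right) 3\right)\right) 5 = \left(6 - \left(8 - 3\right)\right) 5 = \left(6 - 5\right) 5 = 1 \cdot 5 = 5$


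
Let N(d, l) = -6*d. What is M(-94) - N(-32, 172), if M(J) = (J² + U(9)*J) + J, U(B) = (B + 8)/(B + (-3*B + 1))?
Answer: 8644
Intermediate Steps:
U(B) = (8 + B)/(1 - 2*B) (U(B) = (8 + B)/(B + (1 - 3*B)) = (8 + B)/(1 - 2*B))
M(J) = J² (M(J) = (J² + ((-8 - 1*9)/(-1 + 2*9))*J) + J = (J² + ((-8 - 9)/(-1 + 18))*J) + J = (J² + (-17/17)*J) + J = (J² + ((1/17)*(-17))*J) + J = (J² - J) + J = J²)
M(-94) - N(-32, 172) = (-94)² - (-6)*(-32) = 8836 - 1*192 = 8836 - 192 = 8644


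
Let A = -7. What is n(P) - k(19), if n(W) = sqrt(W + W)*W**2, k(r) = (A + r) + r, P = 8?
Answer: 225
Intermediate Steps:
k(r) = -7 + 2*r (k(r) = (-7 + r) + r = -7 + 2*r)
n(W) = sqrt(2)*W**(5/2) (n(W) = sqrt(2*W)*W**2 = (sqrt(2)*sqrt(W))*W**2 = sqrt(2)*W**(5/2))
n(P) - k(19) = sqrt(2)*8**(5/2) - (-7 + 2*19) = sqrt(2)*(128*sqrt(2)) - (-7 + 38) = 256 - 1*31 = 256 - 31 = 225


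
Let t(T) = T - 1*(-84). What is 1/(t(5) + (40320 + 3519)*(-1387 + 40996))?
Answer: 1/1736419040 ≈ 5.7590e-10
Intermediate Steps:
t(T) = 84 + T (t(T) = T + 84 = 84 + T)
1/(t(5) + (40320 + 3519)*(-1387 + 40996)) = 1/((84 + 5) + (40320 + 3519)*(-1387 + 40996)) = 1/(89 + 43839*39609) = 1/(89 + 1736418951) = 1/1736419040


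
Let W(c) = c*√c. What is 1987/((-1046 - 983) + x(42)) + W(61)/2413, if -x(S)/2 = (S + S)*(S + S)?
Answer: -1987/16141 + 61*√61/2413 ≈ 0.074338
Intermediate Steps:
x(S) = -8*S² (x(S) = -2*(S + S)*(S + S) = -2*2*S*2*S = -8*S²)
W(c) = c^(3/2)
1987/((-1046 - 983) + x(42)) + W(61)/2413 = 1987/((-1046 - 983) - 8*42²) + 61^(3/2)/2413 = 1987/(-2029 - 8*1764) + (61*√61)*(1/2413) = 1987/(-2029 - 14112) + 61*√61/2413 = 1987/(-16141) + 61*√61/2413 = 1987*(-1/16141) + 61*√61/2413 = -1987/16141 + 61*√61/2413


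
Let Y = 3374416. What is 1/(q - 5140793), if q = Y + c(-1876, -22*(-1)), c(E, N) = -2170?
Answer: -1/1768547 ≈ -5.6544e-7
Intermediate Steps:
q = 3372246 (q = 3374416 - 2170 = 3372246)
1/(q - 5140793) = 1/(3372246 - 5140793) = 1/(-1768547) = -1/1768547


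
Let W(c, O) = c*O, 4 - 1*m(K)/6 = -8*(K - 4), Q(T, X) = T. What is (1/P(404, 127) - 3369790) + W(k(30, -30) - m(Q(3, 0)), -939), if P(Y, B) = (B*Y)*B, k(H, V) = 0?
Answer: -22104789725815/6516116 ≈ -3.3923e+6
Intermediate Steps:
m(K) = -168 + 48*K (m(K) = 24 - (-48)*(K - 4) = 24 - (-48)*(-4 + K) = 24 - 6*(32 - 8*K) = 24 + (-192 + 48*K) = -168 + 48*K)
P(Y, B) = Y*B**2
W(c, O) = O*c
(1/P(404, 127) - 3369790) + W(k(30, -30) - m(Q(3, 0)), -939) = (1/(404*127**2) - 3369790) - 939*(0 - (-168 + 48*3)) = (1/(404*16129) - 3369790) - 939*(0 - (-168 + 144)) = (1/6516116 - 3369790) - 939*(0 - 1*(-24)) = (1/6516116 - 3369790) - 939*(0 + 24) = -21957942535639/6516116 - 939*24 = -21957942535639/6516116 - 22536 = -22104789725815/6516116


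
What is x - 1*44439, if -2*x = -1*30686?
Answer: -29096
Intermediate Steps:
x = 15343 (x = -(-1)*30686/2 = -½*(-30686) = 15343)
x - 1*44439 = 15343 - 1*44439 = 15343 - 44439 = -29096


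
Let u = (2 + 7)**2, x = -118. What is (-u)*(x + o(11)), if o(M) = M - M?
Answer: 9558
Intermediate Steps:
o(M) = 0
u = 81 (u = 9**2 = 81)
(-u)*(x + o(11)) = (-1*81)*(-118 + 0) = -81*(-118) = 9558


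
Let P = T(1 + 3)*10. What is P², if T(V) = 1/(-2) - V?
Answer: 2025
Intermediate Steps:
T(V) = -½ - V
P = -45 (P = (-½ - (1 + 3))*10 = (-½ - 1*4)*10 = (-½ - 4)*10 = -9/2*10 = -45)
P² = (-45)² = 2025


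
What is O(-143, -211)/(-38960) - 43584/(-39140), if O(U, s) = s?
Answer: 85314559/76244720 ≈ 1.1190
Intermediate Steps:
O(-143, -211)/(-38960) - 43584/(-39140) = -211/(-38960) - 43584/(-39140) = -211*(-1/38960) - 43584*(-1/39140) = 211/38960 + 10896/9785 = 85314559/76244720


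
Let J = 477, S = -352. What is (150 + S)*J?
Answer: -96354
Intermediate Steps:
(150 + S)*J = (150 - 352)*477 = -202*477 = -96354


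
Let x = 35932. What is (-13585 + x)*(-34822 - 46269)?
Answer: -1812140577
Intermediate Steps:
(-13585 + x)*(-34822 - 46269) = (-13585 + 35932)*(-34822 - 46269) = 22347*(-81091) = -1812140577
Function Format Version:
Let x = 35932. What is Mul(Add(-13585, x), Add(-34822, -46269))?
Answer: -1812140577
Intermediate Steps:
Mul(Add(-13585, x), Add(-34822, -46269)) = Mul(Add(-13585, 35932), Add(-34822, -46269)) = Mul(22347, -81091) = -1812140577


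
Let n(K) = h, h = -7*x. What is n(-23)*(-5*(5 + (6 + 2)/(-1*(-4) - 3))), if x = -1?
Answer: -455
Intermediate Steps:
h = 7 (h = -7*(-1) = 7)
n(K) = 7
n(-23)*(-5*(5 + (6 + 2)/(-1*(-4) - 3))) = 7*(-5*(5 + (6 + 2)/(-1*(-4) - 3))) = 7*(-5*(5 + 8/(4 - 3))) = 7*(-5*(5 + 8/1)) = 7*(-5*(5 + 8*1)) = 7*(-5*(5 + 8)) = 7*(-5*13) = 7*(-65) = -455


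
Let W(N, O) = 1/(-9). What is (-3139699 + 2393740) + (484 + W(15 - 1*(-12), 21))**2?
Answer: -41456654/81 ≈ -5.1181e+5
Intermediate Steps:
W(N, O) = -1/9
(-3139699 + 2393740) + (484 + W(15 - 1*(-12), 21))**2 = (-3139699 + 2393740) + (484 - 1/9)**2 = -745959 + (4355/9)**2 = -745959 + 18966025/81 = -41456654/81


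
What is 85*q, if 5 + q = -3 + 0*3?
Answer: -680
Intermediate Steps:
q = -8 (q = -5 + (-3 + 0*3) = -5 + (-3 + 0) = -5 - 3 = -8)
85*q = 85*(-8) = -680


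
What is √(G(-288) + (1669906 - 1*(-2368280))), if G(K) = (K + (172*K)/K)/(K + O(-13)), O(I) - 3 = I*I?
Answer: √4038187 ≈ 2009.5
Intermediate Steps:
O(I) = 3 + I² (O(I) = 3 + I*I = 3 + I²)
G(K) = 1 (G(K) = (K + (172*K)/K)/(K + (3 + (-13)²)) = (K + 172)/(K + (3 + 169)) = (172 + K)/(K + 172) = (172 + K)/(172 + K) = 1)
√(G(-288) + (1669906 - 1*(-2368280))) = √(1 + (1669906 - 1*(-2368280))) = √(1 + (1669906 + 2368280)) = √(1 + 4038186) = √4038187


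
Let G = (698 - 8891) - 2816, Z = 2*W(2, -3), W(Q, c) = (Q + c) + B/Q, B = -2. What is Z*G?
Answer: 44036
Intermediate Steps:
W(Q, c) = Q + c - 2/Q (W(Q, c) = (Q + c) - 2/Q = Q + c - 2/Q)
Z = -4 (Z = 2*(2 - 3 - 2/2) = 2*(2 - 3 - 2*½) = 2*(2 - 3 - 1) = 2*(-2) = -4)
G = -11009 (G = -8193 - 2816 = -11009)
Z*G = -4*(-11009) = 44036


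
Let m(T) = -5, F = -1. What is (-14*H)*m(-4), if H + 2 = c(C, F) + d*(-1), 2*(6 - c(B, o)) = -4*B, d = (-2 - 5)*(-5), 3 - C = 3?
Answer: -2170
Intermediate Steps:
C = 0 (C = 3 - 1*3 = 3 - 3 = 0)
d = 35 (d = -7*(-5) = 35)
c(B, o) = 6 + 2*B (c(B, o) = 6 - (-2)*B = 6 + 2*B)
H = -31 (H = -2 + ((6 + 2*0) + 35*(-1)) = -2 + ((6 + 0) - 35) = -2 + (6 - 35) = -2 - 29 = -31)
(-14*H)*m(-4) = -14*(-31)*(-5) = 434*(-5) = -2170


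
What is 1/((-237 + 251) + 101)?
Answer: 1/115 ≈ 0.0086956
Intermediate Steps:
1/((-237 + 251) + 101) = 1/(14 + 101) = 1/115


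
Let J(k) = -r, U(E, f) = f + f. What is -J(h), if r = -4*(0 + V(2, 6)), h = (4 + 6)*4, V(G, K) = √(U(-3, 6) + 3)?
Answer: -4*√15 ≈ -15.492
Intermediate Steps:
U(E, f) = 2*f
V(G, K) = √15 (V(G, K) = √(2*6 + 3) = √(12 + 3) = √15)
h = 40 (h = 10*4 = 40)
r = -4*√15 (r = -4*(0 + √15) = -4*√15 ≈ -15.492)
J(k) = 4*√15 (J(k) = -(-4)*√15 = 4*√15)
-J(h) = -4*√15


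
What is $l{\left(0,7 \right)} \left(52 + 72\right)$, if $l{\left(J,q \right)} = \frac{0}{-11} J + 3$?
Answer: $372$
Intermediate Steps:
$l{\left(J,q \right)} = 3$ ($l{\left(J,q \right)} = 0 \left(- \frac{1}{11}\right) J + 3 = 0 J + 3 = 0 + 3 = 3$)
$l{\left(0,7 \right)} \left(52 + 72\right) = 3 \left(52 + 72\right) = 3 \cdot 124 = 372$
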